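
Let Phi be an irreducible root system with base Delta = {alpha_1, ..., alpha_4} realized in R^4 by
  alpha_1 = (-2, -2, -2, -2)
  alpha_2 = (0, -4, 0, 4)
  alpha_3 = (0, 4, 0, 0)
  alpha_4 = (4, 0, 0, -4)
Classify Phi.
Compute the Cartan integers a_ij = 2(alpha_i, alpha_j)/(alpha_j, alpha_j); the resulting 4x4 Cartan matrix is
[[2, 0, -1, 0], [0, 2, -2, -1], [-1, -1, 2, 0], [0, -1, 0, 2]].
The roots have two lengths (squared-length ratio 2:1); the short ones are alpha_{1,3}. The associated Dynkin diagram is a chain of 4 nodes with a double edge between the middle two (F_4), so the type is F_4.

type F_4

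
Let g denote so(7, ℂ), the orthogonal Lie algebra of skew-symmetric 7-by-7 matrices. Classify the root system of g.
This is so(7) with 7 odd, which has dimension 7(7-1)/2 = 21 and rank (7-1)/2 = 3. In the classification of classical Lie algebras, the orthogonal algebra so(2n+1) in an odd number of variables has type B_n; here n = 3, so the Dynkin diagram is a chain of 3 nodes with a double edge at one end; the terminal node there is the unique short simple root (B_3). Hence the type is B_3.

type B_3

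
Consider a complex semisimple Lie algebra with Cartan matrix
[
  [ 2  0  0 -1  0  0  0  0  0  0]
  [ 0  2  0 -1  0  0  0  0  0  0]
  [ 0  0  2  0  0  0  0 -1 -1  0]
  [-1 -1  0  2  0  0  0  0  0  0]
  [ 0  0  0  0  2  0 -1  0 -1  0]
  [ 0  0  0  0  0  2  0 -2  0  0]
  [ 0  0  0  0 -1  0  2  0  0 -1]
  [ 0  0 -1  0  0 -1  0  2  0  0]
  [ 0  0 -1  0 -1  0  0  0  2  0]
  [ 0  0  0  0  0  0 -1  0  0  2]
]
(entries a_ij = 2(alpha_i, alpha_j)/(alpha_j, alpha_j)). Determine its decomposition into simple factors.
The diagram associated to this matrix has two connected components: the simple roots {alpha_1, alpha_2, alpha_4} form a chain of 3 nodes with single edges (A_3), and {alpha_3, alpha_5, alpha_6, alpha_7, alpha_8, alpha_9, alpha_10} form a chain of 7 nodes with a double edge at one end; the terminal node there is the unique long simple root (C_7). A semisimple Lie algebra decomposes uniquely as the direct sum of simple ideals, one per connected component of its Dynkin diagram, so g ≅ A_3 ⊕ C_7 (dimension 15 + 105 = 120).

type A_3 ⊕ type C_7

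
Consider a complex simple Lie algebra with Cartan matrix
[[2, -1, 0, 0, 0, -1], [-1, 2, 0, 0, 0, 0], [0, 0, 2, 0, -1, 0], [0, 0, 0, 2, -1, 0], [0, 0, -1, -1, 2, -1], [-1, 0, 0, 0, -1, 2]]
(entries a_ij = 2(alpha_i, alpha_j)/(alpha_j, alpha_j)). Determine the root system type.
The matrix has rank 6 with 2's on the diagonal. Reading the off-diagonal entries as Dynkin edges (a single edge where a_ij = a_ji = -1; a double or triple edge where a_ij * a_ji = 2 or 3), the diagram is a chain of 4 nodes with a fork of two nodes at one end (D_6). One simple-root ordering that puts it in standard form is (alpha_2, alpha_1, alpha_6, alpha_5, alpha_3, alpha_4). So the algebra is type D_6, i.e. so(12).

type D_6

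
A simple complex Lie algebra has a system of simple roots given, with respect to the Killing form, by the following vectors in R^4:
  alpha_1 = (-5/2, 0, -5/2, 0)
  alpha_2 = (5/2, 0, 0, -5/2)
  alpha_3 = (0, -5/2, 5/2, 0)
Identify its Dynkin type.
Compute the Cartan integers a_ij = 2(alpha_i, alpha_j)/(alpha_j, alpha_j); the resulting 3x3 Cartan matrix is
[[2, -1, -1], [-1, 2, 0], [-1, 0, 2]].
All simple roots have the same length, so the diagram is simply laced. The associated Dynkin diagram is a chain of 3 nodes with single edges (A_3), so the type is A_3 (the algebra sl(4)).

A3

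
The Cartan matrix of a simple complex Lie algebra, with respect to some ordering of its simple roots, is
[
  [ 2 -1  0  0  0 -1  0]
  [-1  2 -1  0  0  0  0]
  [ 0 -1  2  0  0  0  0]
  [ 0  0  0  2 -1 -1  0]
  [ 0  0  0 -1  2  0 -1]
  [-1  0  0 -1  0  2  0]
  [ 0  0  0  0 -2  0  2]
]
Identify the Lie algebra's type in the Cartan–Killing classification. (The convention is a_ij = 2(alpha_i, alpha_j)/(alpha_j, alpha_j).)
C7

The matrix has rank 7 with 2's on the diagonal. Reading the off-diagonal entries as Dynkin edges (a single edge where a_ij = a_ji = -1; a double or triple edge where a_ij * a_ji = 2 or 3), the diagram is a chain of 7 nodes with a double edge at one end; the terminal node there is the unique long simple root (C_7). One simple-root ordering that puts it in standard form is (alpha_3, alpha_2, alpha_1, alpha_6, alpha_4, alpha_5, alpha_7). So the algebra is type C_7, i.e. sp(14).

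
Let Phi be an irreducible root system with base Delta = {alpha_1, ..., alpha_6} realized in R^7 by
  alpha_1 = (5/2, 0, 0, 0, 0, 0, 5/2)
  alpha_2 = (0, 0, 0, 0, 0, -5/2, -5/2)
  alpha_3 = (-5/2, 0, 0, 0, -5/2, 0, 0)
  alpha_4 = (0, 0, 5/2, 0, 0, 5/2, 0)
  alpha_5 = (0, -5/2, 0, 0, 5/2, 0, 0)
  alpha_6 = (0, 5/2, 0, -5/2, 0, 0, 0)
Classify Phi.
Compute the Cartan integers a_ij = 2(alpha_i, alpha_j)/(alpha_j, alpha_j); the resulting 6x6 Cartan matrix is
[[2, -1, -1, 0, 0, 0], [-1, 2, 0, -1, 0, 0], [-1, 0, 2, 0, -1, 0], [0, -1, 0, 2, 0, 0], [0, 0, -1, 0, 2, -1], [0, 0, 0, 0, -1, 2]].
All simple roots have the same length, so the diagram is simply laced. The associated Dynkin diagram is a chain of 6 nodes with single edges (A_6), so the type is A_6 (the algebra sl(7)).

type A_6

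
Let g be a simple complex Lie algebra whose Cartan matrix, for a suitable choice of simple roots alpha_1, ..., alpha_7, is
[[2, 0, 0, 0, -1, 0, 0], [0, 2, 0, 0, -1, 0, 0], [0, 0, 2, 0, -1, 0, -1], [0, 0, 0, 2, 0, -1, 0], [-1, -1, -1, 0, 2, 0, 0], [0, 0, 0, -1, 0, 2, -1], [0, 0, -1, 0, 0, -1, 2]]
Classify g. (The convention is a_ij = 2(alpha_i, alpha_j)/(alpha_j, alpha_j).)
D_7 (so(14))

The matrix has rank 7 with 2's on the diagonal. Reading the off-diagonal entries as Dynkin edges (a single edge where a_ij = a_ji = -1; a double or triple edge where a_ij * a_ji = 2 or 3), the diagram is a chain of 5 nodes with a fork of two nodes at one end (D_7). One simple-root ordering that puts it in standard form is (alpha_4, alpha_6, alpha_7, alpha_3, alpha_5, alpha_1, alpha_2). So the algebra is type D_7, i.e. so(14).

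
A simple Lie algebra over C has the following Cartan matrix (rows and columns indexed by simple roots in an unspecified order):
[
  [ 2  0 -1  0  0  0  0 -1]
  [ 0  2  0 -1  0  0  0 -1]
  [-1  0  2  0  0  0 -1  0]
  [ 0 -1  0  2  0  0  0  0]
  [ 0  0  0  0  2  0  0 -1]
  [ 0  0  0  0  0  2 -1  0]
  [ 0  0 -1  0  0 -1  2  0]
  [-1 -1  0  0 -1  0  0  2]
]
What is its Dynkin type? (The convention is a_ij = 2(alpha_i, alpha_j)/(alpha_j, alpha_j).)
The matrix has rank 8 with 2's on the diagonal. Reading the off-diagonal entries as Dynkin edges (a single edge where a_ij = a_ji = -1; a double or triple edge where a_ij * a_ji = 2 or 3), the diagram is a chain of 7 nodes with one extra node attached to the third node from one end (E_8). One simple-root ordering that puts it in standard form is (alpha_4, alpha_5, alpha_2, alpha_8, alpha_1, alpha_3, alpha_7, alpha_6). So the algebra is type E_8.

E_8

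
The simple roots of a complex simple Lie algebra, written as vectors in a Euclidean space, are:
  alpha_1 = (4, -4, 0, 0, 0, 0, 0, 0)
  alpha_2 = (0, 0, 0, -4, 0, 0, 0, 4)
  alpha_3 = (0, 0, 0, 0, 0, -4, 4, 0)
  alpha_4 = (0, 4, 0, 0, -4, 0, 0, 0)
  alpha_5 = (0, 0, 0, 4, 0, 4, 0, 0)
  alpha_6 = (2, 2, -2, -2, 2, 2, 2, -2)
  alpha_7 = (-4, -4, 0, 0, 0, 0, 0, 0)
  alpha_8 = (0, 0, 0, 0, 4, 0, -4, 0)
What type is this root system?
Compute the Cartan integers a_ij = 2(alpha_i, alpha_j)/(alpha_j, alpha_j); the resulting 8x8 Cartan matrix is
[[2, 0, 0, -1, 0, 0, 0, 0], [0, 2, 0, 0, -1, 0, 0, 0], [0, 0, 2, 0, -1, 0, 0, -1], [-1, 0, 0, 2, 0, 0, -1, -1], [0, -1, -1, 0, 2, 0, 0, 0], [0, 0, 0, 0, 0, 2, -1, 0], [0, 0, 0, -1, 0, -1, 2, 0], [0, 0, -1, -1, 0, 0, 0, 2]].
All simple roots have the same length, so the diagram is simply laced. The associated Dynkin diagram is a chain of 7 nodes with one extra node attached to the third node from one end (E_8), so the type is E_8.

E_8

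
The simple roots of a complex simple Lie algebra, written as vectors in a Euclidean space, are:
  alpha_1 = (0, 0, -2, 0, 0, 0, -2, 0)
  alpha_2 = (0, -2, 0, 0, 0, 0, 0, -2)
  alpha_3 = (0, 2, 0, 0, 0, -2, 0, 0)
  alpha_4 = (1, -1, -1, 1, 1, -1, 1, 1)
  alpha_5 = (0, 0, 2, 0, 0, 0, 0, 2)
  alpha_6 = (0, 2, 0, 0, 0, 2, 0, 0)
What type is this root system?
Compute the Cartan integers a_ij = 2(alpha_i, alpha_j)/(alpha_j, alpha_j); the resulting 6x6 Cartan matrix is
[[2, 0, 0, 0, -1, 0], [0, 2, -1, 0, -1, -1], [0, -1, 2, 0, 0, 0], [0, 0, 0, 2, 0, -1], [-1, -1, 0, 0, 2, 0], [0, -1, 0, -1, 0, 2]].
All simple roots have the same length, so the diagram is simply laced. The associated Dynkin diagram is a chain of 5 nodes with one extra node attached to the third node from one end (E_6), so the type is E_6.

E6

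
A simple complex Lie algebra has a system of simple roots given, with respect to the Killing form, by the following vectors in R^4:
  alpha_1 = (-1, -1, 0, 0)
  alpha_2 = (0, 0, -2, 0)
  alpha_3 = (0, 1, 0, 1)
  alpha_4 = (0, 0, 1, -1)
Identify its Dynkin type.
C4

Compute the Cartan integers a_ij = 2(alpha_i, alpha_j)/(alpha_j, alpha_j); the resulting 4x4 Cartan matrix is
[[2, 0, -1, 0], [0, 2, 0, -2], [-1, 0, 2, -1], [0, -1, -1, 2]].
The roots have two lengths (squared-length ratio 2:1); the short ones are alpha_{1,3,4}. The associated Dynkin diagram is a chain of 4 nodes with a double edge at one end; the terminal node there is the unique long simple root (C_4), so the type is C_4 (the algebra sp(8)).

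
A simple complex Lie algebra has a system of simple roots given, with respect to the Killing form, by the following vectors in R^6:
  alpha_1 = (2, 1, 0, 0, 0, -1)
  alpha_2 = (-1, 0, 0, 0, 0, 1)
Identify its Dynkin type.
Compute the Cartan integers a_ij = 2(alpha_i, alpha_j)/(alpha_j, alpha_j); the resulting 2x2 Cartan matrix is
[[2, -3], [-1, 2]].
The roots have two lengths (squared-length ratio 3:1); the short ones are alpha_{2}. The associated Dynkin diagram is two nodes joined by a triple edge (G_2), so the type is G_2.

G_2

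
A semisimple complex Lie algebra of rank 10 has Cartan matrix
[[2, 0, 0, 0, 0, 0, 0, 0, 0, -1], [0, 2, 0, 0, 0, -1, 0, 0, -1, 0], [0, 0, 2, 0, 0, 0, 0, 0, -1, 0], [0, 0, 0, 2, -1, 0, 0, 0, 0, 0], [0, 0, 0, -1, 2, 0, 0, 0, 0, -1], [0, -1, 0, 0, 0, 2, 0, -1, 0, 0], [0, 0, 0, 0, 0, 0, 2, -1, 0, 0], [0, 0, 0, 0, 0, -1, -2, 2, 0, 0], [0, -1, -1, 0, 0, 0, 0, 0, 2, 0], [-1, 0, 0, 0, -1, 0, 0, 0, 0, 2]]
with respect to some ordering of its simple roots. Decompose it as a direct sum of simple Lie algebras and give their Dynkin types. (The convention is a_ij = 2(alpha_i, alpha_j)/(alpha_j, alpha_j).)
A_4 ⊕ B_6

The diagram associated to this matrix has two connected components: the simple roots {alpha_1, alpha_4, alpha_5, alpha_10} form a chain of 4 nodes with single edges (A_4), and {alpha_2, alpha_3, alpha_6, alpha_7, alpha_8, alpha_9} form a chain of 6 nodes with a double edge at one end; the terminal node there is the unique short simple root (B_6). A semisimple Lie algebra decomposes uniquely as the direct sum of simple ideals, one per connected component of its Dynkin diagram, so g ≅ A_4 ⊕ B_6 (dimension 24 + 78 = 102).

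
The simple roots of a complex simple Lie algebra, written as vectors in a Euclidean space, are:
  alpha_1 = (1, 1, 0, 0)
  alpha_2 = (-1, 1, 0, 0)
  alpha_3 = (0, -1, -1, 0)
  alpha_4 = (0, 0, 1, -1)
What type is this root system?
Compute the Cartan integers a_ij = 2(alpha_i, alpha_j)/(alpha_j, alpha_j); the resulting 4x4 Cartan matrix is
[[2, 0, -1, 0], [0, 2, -1, 0], [-1, -1, 2, -1], [0, 0, -1, 2]].
All simple roots have the same length, so the diagram is simply laced. The associated Dynkin diagram is a chain of 2 nodes with a fork of two nodes at one end (D_4), so the type is D_4 (the algebra so(8)).

D4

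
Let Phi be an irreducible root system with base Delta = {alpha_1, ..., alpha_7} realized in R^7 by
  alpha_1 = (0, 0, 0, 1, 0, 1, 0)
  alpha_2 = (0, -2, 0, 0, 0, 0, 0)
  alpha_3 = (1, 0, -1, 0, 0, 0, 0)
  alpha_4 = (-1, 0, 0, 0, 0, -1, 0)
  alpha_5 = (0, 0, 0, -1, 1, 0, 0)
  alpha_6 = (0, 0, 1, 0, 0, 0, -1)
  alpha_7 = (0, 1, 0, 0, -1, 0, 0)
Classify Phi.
C_7 (sp(14))

Compute the Cartan integers a_ij = 2(alpha_i, alpha_j)/(alpha_j, alpha_j); the resulting 7x7 Cartan matrix is
[[2, 0, 0, -1, -1, 0, 0], [0, 2, 0, 0, 0, 0, -2], [0, 0, 2, -1, 0, -1, 0], [-1, 0, -1, 2, 0, 0, 0], [-1, 0, 0, 0, 2, 0, -1], [0, 0, -1, 0, 0, 2, 0], [0, -1, 0, 0, -1, 0, 2]].
The roots have two lengths (squared-length ratio 2:1); the short ones are alpha_{1,3,4,5,6,7}. The associated Dynkin diagram is a chain of 7 nodes with a double edge at one end; the terminal node there is the unique long simple root (C_7), so the type is C_7 (the algebra sp(14)).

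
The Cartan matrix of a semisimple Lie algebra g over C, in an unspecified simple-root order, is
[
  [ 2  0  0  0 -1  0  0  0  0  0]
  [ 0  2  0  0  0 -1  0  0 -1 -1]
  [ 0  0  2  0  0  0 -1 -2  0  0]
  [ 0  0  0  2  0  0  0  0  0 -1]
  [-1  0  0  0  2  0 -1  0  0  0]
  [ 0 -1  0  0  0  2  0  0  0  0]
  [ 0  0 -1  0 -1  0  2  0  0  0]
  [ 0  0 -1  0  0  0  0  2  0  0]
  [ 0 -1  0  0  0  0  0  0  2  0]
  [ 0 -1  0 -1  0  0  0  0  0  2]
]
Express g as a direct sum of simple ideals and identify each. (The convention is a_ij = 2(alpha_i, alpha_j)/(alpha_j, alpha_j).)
type B_5 + type D_5

The diagram associated to this matrix has two connected components: the simple roots {alpha_1, alpha_3, alpha_5, alpha_7, alpha_8} form a chain of 5 nodes with a double edge at one end; the terminal node there is the unique short simple root (B_5), and {alpha_2, alpha_4, alpha_6, alpha_9, alpha_10} form a chain of 3 nodes with a fork of two nodes at one end (D_5). A semisimple Lie algebra decomposes uniquely as the direct sum of simple ideals, one per connected component of its Dynkin diagram, so g ≅ B_5 ⊕ D_5 (dimension 55 + 45 = 100).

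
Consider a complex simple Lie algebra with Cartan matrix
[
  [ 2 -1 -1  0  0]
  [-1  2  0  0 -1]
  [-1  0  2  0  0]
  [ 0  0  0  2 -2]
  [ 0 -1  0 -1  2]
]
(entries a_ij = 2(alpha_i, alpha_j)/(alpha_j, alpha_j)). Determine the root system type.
The matrix has rank 5 with 2's on the diagonal. Reading the off-diagonal entries as Dynkin edges (a single edge where a_ij = a_ji = -1; a double or triple edge where a_ij * a_ji = 2 or 3), the diagram is a chain of 5 nodes with a double edge at one end; the terminal node there is the unique long simple root (C_5). One simple-root ordering that puts it in standard form is (alpha_3, alpha_1, alpha_2, alpha_5, alpha_4). So the algebra is type C_5, i.e. sp(10).

C_5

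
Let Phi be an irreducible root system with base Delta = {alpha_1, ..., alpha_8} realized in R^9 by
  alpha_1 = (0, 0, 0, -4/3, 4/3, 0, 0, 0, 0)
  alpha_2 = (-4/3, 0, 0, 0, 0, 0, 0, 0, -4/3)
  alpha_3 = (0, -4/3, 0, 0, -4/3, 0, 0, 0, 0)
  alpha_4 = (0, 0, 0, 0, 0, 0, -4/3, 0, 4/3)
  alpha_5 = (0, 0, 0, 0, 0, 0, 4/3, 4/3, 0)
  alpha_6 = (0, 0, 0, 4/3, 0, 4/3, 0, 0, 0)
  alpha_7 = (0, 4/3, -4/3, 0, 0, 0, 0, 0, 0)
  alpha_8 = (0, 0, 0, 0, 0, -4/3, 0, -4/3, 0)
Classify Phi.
A_8 (sl(9))

Compute the Cartan integers a_ij = 2(alpha_i, alpha_j)/(alpha_j, alpha_j); the resulting 8x8 Cartan matrix is
[[2, 0, -1, 0, 0, -1, 0, 0], [0, 2, 0, -1, 0, 0, 0, 0], [-1, 0, 2, 0, 0, 0, -1, 0], [0, -1, 0, 2, -1, 0, 0, 0], [0, 0, 0, -1, 2, 0, 0, -1], [-1, 0, 0, 0, 0, 2, 0, -1], [0, 0, -1, 0, 0, 0, 2, 0], [0, 0, 0, 0, -1, -1, 0, 2]].
All simple roots have the same length, so the diagram is simply laced. The associated Dynkin diagram is a chain of 8 nodes with single edges (A_8), so the type is A_8 (the algebra sl(9)).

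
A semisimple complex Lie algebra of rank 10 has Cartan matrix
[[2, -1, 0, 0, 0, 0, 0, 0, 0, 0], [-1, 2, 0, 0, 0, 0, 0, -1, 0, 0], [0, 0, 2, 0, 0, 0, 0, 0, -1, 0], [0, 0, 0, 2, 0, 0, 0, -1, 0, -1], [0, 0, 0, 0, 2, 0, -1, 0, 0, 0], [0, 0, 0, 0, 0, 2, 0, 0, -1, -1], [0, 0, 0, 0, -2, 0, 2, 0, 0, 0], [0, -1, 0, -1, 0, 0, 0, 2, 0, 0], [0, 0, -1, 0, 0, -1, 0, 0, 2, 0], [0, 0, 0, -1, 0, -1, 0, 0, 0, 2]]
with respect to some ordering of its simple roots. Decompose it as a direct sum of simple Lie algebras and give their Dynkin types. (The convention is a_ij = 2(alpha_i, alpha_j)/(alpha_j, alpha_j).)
A_8 + B_2

The diagram associated to this matrix has two connected components: the simple roots {alpha_1, alpha_2, alpha_3, alpha_4, alpha_6, alpha_8, alpha_9, alpha_10} form a chain of 8 nodes with single edges (A_8), and {alpha_5, alpha_7} form a chain of 2 nodes with a double edge at one end; the terminal node there is the unique short simple root (B_2). A semisimple Lie algebra decomposes uniquely as the direct sum of simple ideals, one per connected component of its Dynkin diagram, so g ≅ A_8 ⊕ B_2 (dimension 80 + 10 = 90).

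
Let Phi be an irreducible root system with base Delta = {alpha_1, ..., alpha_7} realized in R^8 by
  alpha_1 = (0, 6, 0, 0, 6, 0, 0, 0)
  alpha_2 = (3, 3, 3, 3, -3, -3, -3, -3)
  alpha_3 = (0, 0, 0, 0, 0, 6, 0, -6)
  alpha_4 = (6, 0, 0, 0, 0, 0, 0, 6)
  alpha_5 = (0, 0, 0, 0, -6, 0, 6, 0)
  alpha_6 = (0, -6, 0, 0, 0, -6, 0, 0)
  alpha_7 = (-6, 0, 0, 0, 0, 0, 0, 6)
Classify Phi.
Compute the Cartan integers a_ij = 2(alpha_i, alpha_j)/(alpha_j, alpha_j); the resulting 7x7 Cartan matrix is
[[2, 0, 0, 0, -1, -1, 0], [0, 2, 0, 0, 0, 0, -1], [0, 0, 2, -1, 0, -1, -1], [0, 0, -1, 2, 0, 0, 0], [-1, 0, 0, 0, 2, 0, 0], [-1, 0, -1, 0, 0, 2, 0], [0, -1, -1, 0, 0, 0, 2]].
All simple roots have the same length, so the diagram is simply laced. The associated Dynkin diagram is a chain of 6 nodes with one extra node attached to the third node from one end (E_7), so the type is E_7.

E_7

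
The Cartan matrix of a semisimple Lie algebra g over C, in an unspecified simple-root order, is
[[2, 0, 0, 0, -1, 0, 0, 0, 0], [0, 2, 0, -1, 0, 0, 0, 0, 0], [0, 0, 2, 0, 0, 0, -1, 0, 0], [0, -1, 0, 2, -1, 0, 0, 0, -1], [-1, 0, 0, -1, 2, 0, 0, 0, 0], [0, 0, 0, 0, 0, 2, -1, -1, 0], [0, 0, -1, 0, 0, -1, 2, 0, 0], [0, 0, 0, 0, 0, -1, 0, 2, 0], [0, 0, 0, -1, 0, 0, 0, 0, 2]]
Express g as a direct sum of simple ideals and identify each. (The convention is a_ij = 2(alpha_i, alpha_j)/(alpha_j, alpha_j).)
The diagram associated to this matrix has two connected components: the simple roots {alpha_3, alpha_6, alpha_7, alpha_8} form a chain of 4 nodes with single edges (A_4), and {alpha_1, alpha_2, alpha_4, alpha_5, alpha_9} form a chain of 3 nodes with a fork of two nodes at one end (D_5). A semisimple Lie algebra decomposes uniquely as the direct sum of simple ideals, one per connected component of its Dynkin diagram, so g ≅ A_4 ⊕ D_5 (dimension 24 + 45 = 69).

A_4 ⊕ D_5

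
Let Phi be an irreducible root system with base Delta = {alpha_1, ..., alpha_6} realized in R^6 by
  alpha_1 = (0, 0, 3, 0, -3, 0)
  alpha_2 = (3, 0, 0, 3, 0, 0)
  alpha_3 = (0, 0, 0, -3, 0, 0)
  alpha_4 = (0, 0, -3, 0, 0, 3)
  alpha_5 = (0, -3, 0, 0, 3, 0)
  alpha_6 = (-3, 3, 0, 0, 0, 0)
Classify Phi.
Compute the Cartan integers a_ij = 2(alpha_i, alpha_j)/(alpha_j, alpha_j); the resulting 6x6 Cartan matrix is
[[2, 0, 0, -1, -1, 0], [0, 2, -2, 0, 0, -1], [0, -1, 2, 0, 0, 0], [-1, 0, 0, 2, 0, 0], [-1, 0, 0, 0, 2, -1], [0, -1, 0, 0, -1, 2]].
The roots have two lengths (squared-length ratio 2:1); the short ones are alpha_{3}. The associated Dynkin diagram is a chain of 6 nodes with a double edge at one end; the terminal node there is the unique short simple root (B_6), so the type is B_6 (the algebra so(13)).

B_6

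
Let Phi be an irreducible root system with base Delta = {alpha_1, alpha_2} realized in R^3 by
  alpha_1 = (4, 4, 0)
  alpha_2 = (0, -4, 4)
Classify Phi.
Compute the Cartan integers a_ij = 2(alpha_i, alpha_j)/(alpha_j, alpha_j); the resulting 2x2 Cartan matrix is
[[2, -1], [-1, 2]].
All simple roots have the same length, so the diagram is simply laced. The associated Dynkin diagram is a chain of 2 nodes with single edges (A_2), so the type is A_2 (the algebra sl(3)).

A_2 (sl(3))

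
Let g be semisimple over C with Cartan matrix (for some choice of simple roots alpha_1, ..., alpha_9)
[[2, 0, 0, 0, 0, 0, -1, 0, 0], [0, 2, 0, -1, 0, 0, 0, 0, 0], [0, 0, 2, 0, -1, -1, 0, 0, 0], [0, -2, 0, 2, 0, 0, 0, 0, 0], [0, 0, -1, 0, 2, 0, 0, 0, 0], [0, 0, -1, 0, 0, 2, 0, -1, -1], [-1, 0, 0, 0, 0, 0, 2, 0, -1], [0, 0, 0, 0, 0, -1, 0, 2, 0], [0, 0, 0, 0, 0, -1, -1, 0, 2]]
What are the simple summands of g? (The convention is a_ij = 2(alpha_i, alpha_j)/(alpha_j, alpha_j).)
type B_2 + type E_7

The diagram associated to this matrix has two connected components: the simple roots {alpha_2, alpha_4} form a chain of 2 nodes with a double edge at one end; the terminal node there is the unique short simple root (B_2), and {alpha_1, alpha_3, alpha_5, alpha_6, alpha_7, alpha_8, alpha_9} form a chain of 6 nodes with one extra node attached to the third node from one end (E_7). A semisimple Lie algebra decomposes uniquely as the direct sum of simple ideals, one per connected component of its Dynkin diagram, so g ≅ B_2 ⊕ E_7 (dimension 10 + 133 = 143).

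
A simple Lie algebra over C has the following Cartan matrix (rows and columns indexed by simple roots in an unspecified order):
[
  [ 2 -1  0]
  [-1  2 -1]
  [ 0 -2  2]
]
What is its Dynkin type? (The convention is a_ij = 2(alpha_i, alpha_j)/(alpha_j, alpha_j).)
type C_3

The matrix has rank 3 with 2's on the diagonal. Reading the off-diagonal entries as Dynkin edges (a single edge where a_ij = a_ji = -1; a double or triple edge where a_ij * a_ji = 2 or 3), the diagram is a chain of 3 nodes with a double edge at one end; the terminal node there is the unique long simple root (C_3). One simple-root ordering that puts it in standard form is (alpha_1, alpha_2, alpha_3). So the algebra is type C_3, i.e. sp(6).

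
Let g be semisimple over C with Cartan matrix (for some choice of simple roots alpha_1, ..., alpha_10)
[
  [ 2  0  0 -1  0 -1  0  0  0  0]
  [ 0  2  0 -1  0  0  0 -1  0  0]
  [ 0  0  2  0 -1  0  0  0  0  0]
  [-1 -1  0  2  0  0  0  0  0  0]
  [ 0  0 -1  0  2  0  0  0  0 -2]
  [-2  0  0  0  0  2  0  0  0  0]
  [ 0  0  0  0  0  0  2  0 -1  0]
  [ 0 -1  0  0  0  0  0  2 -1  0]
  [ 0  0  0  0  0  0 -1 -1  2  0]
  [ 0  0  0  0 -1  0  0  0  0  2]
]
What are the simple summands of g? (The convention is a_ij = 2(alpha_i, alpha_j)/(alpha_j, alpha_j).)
type B_3 ⊕ type C_7

The diagram associated to this matrix has two connected components: the simple roots {alpha_3, alpha_5, alpha_10} form a chain of 3 nodes with a double edge at one end; the terminal node there is the unique short simple root (B_3), and {alpha_1, alpha_2, alpha_4, alpha_6, alpha_7, alpha_8, alpha_9} form a chain of 7 nodes with a double edge at one end; the terminal node there is the unique long simple root (C_7). A semisimple Lie algebra decomposes uniquely as the direct sum of simple ideals, one per connected component of its Dynkin diagram, so g ≅ B_3 ⊕ C_7 (dimension 21 + 105 = 126).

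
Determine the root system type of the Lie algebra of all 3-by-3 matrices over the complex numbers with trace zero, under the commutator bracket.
A_2

This is sl(3), which has dimension 3^2 - 1 = 8 and rank 3 - 1 = 2 (a Cartan subalgebra is the diagonal traceless matrices). In the classification of classical Lie algebras, the special linear algebra sl(n+1) has type A_n; here n = 2, so the Dynkin diagram is a chain of 2 nodes with single edges (A_2). Hence the type is A_2.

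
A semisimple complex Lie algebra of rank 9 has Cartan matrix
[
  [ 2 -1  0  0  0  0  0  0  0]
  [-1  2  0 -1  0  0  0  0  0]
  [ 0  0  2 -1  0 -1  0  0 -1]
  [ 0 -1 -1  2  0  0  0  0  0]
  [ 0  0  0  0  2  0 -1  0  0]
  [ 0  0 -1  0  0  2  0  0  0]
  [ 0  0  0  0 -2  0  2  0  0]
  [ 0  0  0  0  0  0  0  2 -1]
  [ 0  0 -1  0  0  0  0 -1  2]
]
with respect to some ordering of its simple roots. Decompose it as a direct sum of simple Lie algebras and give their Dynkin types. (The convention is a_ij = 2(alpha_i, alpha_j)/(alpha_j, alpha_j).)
The diagram associated to this matrix has two connected components: the simple roots {alpha_5, alpha_7} form a chain of 2 nodes with a double edge at one end; the terminal node there is the unique short simple root (B_2), and {alpha_1, alpha_2, alpha_3, alpha_4, alpha_6, alpha_8, alpha_9} form a chain of 6 nodes with one extra node attached to the third node from one end (E_7). A semisimple Lie algebra decomposes uniquely as the direct sum of simple ideals, one per connected component of its Dynkin diagram, so g ≅ B_2 ⊕ E_7 (dimension 10 + 133 = 143).

B_2 (so(5)) + E_7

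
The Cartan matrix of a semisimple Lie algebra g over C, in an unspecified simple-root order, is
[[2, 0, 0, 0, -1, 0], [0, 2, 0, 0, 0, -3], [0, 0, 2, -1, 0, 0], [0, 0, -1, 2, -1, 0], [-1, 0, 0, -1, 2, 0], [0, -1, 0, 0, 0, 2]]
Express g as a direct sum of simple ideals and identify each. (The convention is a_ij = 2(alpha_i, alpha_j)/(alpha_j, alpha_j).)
A4 + G2

The diagram associated to this matrix has two connected components: the simple roots {alpha_1, alpha_3, alpha_4, alpha_5} form a chain of 4 nodes with single edges (A_4), and {alpha_2, alpha_6} form two nodes joined by a triple edge (G_2). A semisimple Lie algebra decomposes uniquely as the direct sum of simple ideals, one per connected component of its Dynkin diagram, so g ≅ A_4 ⊕ G_2 (dimension 24 + 14 = 38).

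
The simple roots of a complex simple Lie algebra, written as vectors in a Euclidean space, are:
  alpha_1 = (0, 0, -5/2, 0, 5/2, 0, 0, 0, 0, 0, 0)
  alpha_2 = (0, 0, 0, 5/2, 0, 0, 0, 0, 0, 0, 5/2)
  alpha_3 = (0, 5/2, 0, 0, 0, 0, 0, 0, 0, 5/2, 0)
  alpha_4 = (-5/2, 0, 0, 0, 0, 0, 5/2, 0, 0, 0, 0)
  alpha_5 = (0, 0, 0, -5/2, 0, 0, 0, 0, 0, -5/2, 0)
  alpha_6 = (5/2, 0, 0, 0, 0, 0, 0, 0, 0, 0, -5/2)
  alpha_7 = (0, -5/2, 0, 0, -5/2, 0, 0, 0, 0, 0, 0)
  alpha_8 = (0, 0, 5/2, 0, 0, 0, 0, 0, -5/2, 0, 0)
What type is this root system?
Compute the Cartan integers a_ij = 2(alpha_i, alpha_j)/(alpha_j, alpha_j); the resulting 8x8 Cartan matrix is
[[2, 0, 0, 0, 0, 0, -1, -1], [0, 2, 0, 0, -1, -1, 0, 0], [0, 0, 2, 0, -1, 0, -1, 0], [0, 0, 0, 2, 0, -1, 0, 0], [0, -1, -1, 0, 2, 0, 0, 0], [0, -1, 0, -1, 0, 2, 0, 0], [-1, 0, -1, 0, 0, 0, 2, 0], [-1, 0, 0, 0, 0, 0, 0, 2]].
All simple roots have the same length, so the diagram is simply laced. The associated Dynkin diagram is a chain of 8 nodes with single edges (A_8), so the type is A_8 (the algebra sl(9)).

A8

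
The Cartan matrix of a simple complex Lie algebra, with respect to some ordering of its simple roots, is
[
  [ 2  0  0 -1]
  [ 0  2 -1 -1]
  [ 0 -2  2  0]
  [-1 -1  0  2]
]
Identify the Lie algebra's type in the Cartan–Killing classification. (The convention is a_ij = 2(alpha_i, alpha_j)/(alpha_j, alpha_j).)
The matrix has rank 4 with 2's on the diagonal. Reading the off-diagonal entries as Dynkin edges (a single edge where a_ij = a_ji = -1; a double or triple edge where a_ij * a_ji = 2 or 3), the diagram is a chain of 4 nodes with a double edge at one end; the terminal node there is the unique long simple root (C_4). One simple-root ordering that puts it in standard form is (alpha_1, alpha_4, alpha_2, alpha_3). So the algebra is type C_4, i.e. sp(8).

C_4 (sp(8))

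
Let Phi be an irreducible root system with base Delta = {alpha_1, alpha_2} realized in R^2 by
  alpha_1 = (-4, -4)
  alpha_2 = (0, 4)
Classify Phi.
Compute the Cartan integers a_ij = 2(alpha_i, alpha_j)/(alpha_j, alpha_j); the resulting 2x2 Cartan matrix is
[[2, -2], [-1, 2]].
The roots have two lengths (squared-length ratio 2:1); the short ones are alpha_{2}. The associated Dynkin diagram is a chain of 2 nodes with a double edge at one end; the terminal node there is the unique short simple root (B_2), so the type is B_2 (the algebra so(5)).

type B_2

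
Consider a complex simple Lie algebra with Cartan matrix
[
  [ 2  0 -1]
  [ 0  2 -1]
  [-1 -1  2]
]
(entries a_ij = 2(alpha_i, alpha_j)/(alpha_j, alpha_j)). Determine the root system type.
A3

The matrix has rank 3 with 2's on the diagonal. Reading the off-diagonal entries as Dynkin edges (a single edge where a_ij = a_ji = -1; a double or triple edge where a_ij * a_ji = 2 or 3), the diagram is a chain of 3 nodes with single edges (A_3). One simple-root ordering that puts it in standard form is (alpha_2, alpha_3, alpha_1). So the algebra is type A_3, i.e. sl(4).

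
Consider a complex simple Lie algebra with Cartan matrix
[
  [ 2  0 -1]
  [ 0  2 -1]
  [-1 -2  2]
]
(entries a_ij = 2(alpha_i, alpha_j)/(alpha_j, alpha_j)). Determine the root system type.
The matrix has rank 3 with 2's on the diagonal. Reading the off-diagonal entries as Dynkin edges (a single edge where a_ij = a_ji = -1; a double or triple edge where a_ij * a_ji = 2 or 3), the diagram is a chain of 3 nodes with a double edge at one end; the terminal node there is the unique short simple root (B_3). One simple-root ordering that puts it in standard form is (alpha_1, alpha_3, alpha_2). So the algebra is type B_3, i.e. so(7).

B3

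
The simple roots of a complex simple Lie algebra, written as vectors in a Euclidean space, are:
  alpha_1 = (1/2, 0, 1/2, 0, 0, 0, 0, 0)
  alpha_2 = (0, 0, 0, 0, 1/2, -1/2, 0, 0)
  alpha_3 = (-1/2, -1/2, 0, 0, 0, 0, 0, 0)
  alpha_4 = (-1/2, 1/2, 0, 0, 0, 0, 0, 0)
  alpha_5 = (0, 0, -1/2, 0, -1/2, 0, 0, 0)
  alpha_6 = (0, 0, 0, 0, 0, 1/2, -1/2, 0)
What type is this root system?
Compute the Cartan integers a_ij = 2(alpha_i, alpha_j)/(alpha_j, alpha_j); the resulting 6x6 Cartan matrix is
[[2, 0, -1, -1, -1, 0], [0, 2, 0, 0, -1, -1], [-1, 0, 2, 0, 0, 0], [-1, 0, 0, 2, 0, 0], [-1, -1, 0, 0, 2, 0], [0, -1, 0, 0, 0, 2]].
All simple roots have the same length, so the diagram is simply laced. The associated Dynkin diagram is a chain of 4 nodes with a fork of two nodes at one end (D_6), so the type is D_6 (the algebra so(12)).

D_6 (so(12))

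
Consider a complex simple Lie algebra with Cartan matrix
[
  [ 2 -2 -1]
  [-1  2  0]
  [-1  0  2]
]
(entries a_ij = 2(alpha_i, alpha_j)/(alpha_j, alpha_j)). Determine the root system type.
B3

The matrix has rank 3 with 2's on the diagonal. Reading the off-diagonal entries as Dynkin edges (a single edge where a_ij = a_ji = -1; a double or triple edge where a_ij * a_ji = 2 or 3), the diagram is a chain of 3 nodes with a double edge at one end; the terminal node there is the unique short simple root (B_3). One simple-root ordering that puts it in standard form is (alpha_3, alpha_1, alpha_2). So the algebra is type B_3, i.e. so(7).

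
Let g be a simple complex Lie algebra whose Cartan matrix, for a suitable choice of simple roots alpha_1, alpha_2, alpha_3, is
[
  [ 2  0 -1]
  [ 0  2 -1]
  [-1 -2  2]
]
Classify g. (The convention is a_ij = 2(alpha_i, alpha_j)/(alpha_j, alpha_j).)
The matrix has rank 3 with 2's on the diagonal. Reading the off-diagonal entries as Dynkin edges (a single edge where a_ij = a_ji = -1; a double or triple edge where a_ij * a_ji = 2 or 3), the diagram is a chain of 3 nodes with a double edge at one end; the terminal node there is the unique short simple root (B_3). One simple-root ordering that puts it in standard form is (alpha_1, alpha_3, alpha_2). So the algebra is type B_3, i.e. so(7).

B_3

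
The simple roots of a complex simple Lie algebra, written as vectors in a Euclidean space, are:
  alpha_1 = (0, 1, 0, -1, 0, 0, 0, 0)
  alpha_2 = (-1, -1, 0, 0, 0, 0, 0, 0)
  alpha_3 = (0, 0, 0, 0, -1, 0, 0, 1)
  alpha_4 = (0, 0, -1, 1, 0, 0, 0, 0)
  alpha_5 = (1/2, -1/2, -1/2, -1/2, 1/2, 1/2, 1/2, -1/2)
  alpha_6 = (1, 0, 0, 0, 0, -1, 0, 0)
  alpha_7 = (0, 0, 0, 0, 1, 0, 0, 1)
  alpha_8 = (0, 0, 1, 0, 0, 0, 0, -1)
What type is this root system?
Compute the Cartan integers a_ij = 2(alpha_i, alpha_j)/(alpha_j, alpha_j); the resulting 8x8 Cartan matrix is
[[2, -1, 0, -1, 0, 0, 0, 0], [-1, 2, 0, 0, 0, -1, 0, 0], [0, 0, 2, 0, -1, 0, 0, -1], [-1, 0, 0, 2, 0, 0, 0, -1], [0, 0, -1, 0, 2, 0, 0, 0], [0, -1, 0, 0, 0, 2, 0, 0], [0, 0, 0, 0, 0, 0, 2, -1], [0, 0, -1, -1, 0, 0, -1, 2]].
All simple roots have the same length, so the diagram is simply laced. The associated Dynkin diagram is a chain of 7 nodes with one extra node attached to the third node from one end (E_8), so the type is E_8.

E8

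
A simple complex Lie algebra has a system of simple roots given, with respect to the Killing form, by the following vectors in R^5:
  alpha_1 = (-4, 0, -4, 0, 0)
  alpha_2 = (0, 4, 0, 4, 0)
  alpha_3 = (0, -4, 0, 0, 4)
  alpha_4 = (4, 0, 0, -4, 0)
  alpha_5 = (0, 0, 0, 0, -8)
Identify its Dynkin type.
Compute the Cartan integers a_ij = 2(alpha_i, alpha_j)/(alpha_j, alpha_j); the resulting 5x5 Cartan matrix is
[[2, 0, 0, -1, 0], [0, 2, -1, -1, 0], [0, -1, 2, 0, -1], [-1, -1, 0, 2, 0], [0, 0, -2, 0, 2]].
The roots have two lengths (squared-length ratio 2:1); the short ones are alpha_{1,2,3,4}. The associated Dynkin diagram is a chain of 5 nodes with a double edge at one end; the terminal node there is the unique long simple root (C_5), so the type is C_5 (the algebra sp(10)).

C5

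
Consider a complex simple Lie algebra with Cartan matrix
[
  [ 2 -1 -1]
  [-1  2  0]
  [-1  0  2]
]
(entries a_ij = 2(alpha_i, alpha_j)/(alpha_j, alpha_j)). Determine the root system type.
type A_3

The matrix has rank 3 with 2's on the diagonal. Reading the off-diagonal entries as Dynkin edges (a single edge where a_ij = a_ji = -1; a double or triple edge where a_ij * a_ji = 2 or 3), the diagram is a chain of 3 nodes with single edges (A_3). One simple-root ordering that puts it in standard form is (alpha_3, alpha_1, alpha_2). So the algebra is type A_3, i.e. sl(4).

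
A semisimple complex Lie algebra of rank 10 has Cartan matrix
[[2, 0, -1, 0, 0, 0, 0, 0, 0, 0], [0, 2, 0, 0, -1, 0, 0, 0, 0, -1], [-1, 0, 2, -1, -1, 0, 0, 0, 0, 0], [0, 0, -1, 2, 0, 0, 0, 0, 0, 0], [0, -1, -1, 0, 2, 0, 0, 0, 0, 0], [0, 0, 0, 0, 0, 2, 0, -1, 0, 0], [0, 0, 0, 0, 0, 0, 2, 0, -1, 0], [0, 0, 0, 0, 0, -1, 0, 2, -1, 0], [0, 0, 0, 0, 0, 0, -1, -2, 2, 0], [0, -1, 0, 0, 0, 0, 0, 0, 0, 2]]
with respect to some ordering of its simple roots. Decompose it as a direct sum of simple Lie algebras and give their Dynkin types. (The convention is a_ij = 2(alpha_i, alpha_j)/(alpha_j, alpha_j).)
D_6 (so(12)) + F_4

The diagram associated to this matrix has two connected components: the simple roots {alpha_1, alpha_2, alpha_3, alpha_4, alpha_5, alpha_10} form a chain of 4 nodes with a fork of two nodes at one end (D_6), and {alpha_6, alpha_7, alpha_8, alpha_9} form a chain of 4 nodes with a double edge between the middle two (F_4). A semisimple Lie algebra decomposes uniquely as the direct sum of simple ideals, one per connected component of its Dynkin diagram, so g ≅ D_6 ⊕ F_4 (dimension 66 + 52 = 118).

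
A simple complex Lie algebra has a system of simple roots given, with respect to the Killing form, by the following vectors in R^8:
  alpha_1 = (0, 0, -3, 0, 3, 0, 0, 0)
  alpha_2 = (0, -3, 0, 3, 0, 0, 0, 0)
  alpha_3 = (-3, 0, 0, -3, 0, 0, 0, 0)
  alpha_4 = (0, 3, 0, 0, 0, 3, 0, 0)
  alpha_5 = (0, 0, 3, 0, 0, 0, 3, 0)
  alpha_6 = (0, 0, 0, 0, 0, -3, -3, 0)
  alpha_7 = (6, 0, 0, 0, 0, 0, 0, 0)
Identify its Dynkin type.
Compute the Cartan integers a_ij = 2(alpha_i, alpha_j)/(alpha_j, alpha_j); the resulting 7x7 Cartan matrix is
[[2, 0, 0, 0, -1, 0, 0], [0, 2, -1, -1, 0, 0, 0], [0, -1, 2, 0, 0, 0, -1], [0, -1, 0, 2, 0, -1, 0], [-1, 0, 0, 0, 2, -1, 0], [0, 0, 0, -1, -1, 2, 0], [0, 0, -2, 0, 0, 0, 2]].
The roots have two lengths (squared-length ratio 2:1); the short ones are alpha_{1,2,3,4,5,6}. The associated Dynkin diagram is a chain of 7 nodes with a double edge at one end; the terminal node there is the unique long simple root (C_7), so the type is C_7 (the algebra sp(14)).

C_7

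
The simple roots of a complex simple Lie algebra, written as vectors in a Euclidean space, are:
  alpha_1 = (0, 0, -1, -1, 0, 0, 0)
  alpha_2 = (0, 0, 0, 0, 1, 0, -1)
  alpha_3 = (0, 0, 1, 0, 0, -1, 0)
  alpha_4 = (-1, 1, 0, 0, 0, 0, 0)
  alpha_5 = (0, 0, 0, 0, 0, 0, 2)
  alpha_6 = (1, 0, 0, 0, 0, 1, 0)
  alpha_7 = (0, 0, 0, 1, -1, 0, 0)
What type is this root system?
Compute the Cartan integers a_ij = 2(alpha_i, alpha_j)/(alpha_j, alpha_j); the resulting 7x7 Cartan matrix is
[[2, 0, -1, 0, 0, 0, -1], [0, 2, 0, 0, -1, 0, -1], [-1, 0, 2, 0, 0, -1, 0], [0, 0, 0, 2, 0, -1, 0], [0, -2, 0, 0, 2, 0, 0], [0, 0, -1, -1, 0, 2, 0], [-1, -1, 0, 0, 0, 0, 2]].
The roots have two lengths (squared-length ratio 2:1); the short ones are alpha_{1,2,3,4,6,7}. The associated Dynkin diagram is a chain of 7 nodes with a double edge at one end; the terminal node there is the unique long simple root (C_7), so the type is C_7 (the algebra sp(14)).

C7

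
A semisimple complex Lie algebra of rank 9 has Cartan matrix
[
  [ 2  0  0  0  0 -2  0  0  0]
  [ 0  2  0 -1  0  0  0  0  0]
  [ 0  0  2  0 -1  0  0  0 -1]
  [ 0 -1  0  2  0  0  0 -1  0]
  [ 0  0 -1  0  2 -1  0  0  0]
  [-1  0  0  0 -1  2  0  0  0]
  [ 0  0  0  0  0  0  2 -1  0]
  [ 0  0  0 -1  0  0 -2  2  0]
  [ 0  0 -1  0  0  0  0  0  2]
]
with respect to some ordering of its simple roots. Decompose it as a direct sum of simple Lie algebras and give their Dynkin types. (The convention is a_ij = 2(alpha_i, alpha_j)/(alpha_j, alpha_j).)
The diagram associated to this matrix has two connected components: the simple roots {alpha_2, alpha_4, alpha_7, alpha_8} form a chain of 4 nodes with a double edge at one end; the terminal node there is the unique short simple root (B_4), and {alpha_1, alpha_3, alpha_5, alpha_6, alpha_9} form a chain of 5 nodes with a double edge at one end; the terminal node there is the unique long simple root (C_5). A semisimple Lie algebra decomposes uniquely as the direct sum of simple ideals, one per connected component of its Dynkin diagram, so g ≅ B_4 ⊕ C_5 (dimension 36 + 55 = 91).

B_4 (so(9)) ⊕ C_5 (sp(10))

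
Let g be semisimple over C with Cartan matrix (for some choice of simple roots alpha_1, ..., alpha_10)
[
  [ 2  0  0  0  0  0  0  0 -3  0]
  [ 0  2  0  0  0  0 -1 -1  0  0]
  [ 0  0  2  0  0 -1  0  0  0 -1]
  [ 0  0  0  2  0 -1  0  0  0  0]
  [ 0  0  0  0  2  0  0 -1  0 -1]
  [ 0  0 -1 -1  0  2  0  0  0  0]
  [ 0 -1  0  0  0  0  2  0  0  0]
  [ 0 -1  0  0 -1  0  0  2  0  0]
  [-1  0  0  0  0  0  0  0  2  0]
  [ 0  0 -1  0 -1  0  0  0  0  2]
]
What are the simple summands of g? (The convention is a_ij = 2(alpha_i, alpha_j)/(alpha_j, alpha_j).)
The diagram associated to this matrix has two connected components: the simple roots {alpha_2, alpha_3, alpha_4, alpha_5, alpha_6, alpha_7, alpha_8, alpha_10} form a chain of 8 nodes with single edges (A_8), and {alpha_1, alpha_9} form two nodes joined by a triple edge (G_2). A semisimple Lie algebra decomposes uniquely as the direct sum of simple ideals, one per connected component of its Dynkin diagram, so g ≅ A_8 ⊕ G_2 (dimension 80 + 14 = 94).

type A_8 + type G_2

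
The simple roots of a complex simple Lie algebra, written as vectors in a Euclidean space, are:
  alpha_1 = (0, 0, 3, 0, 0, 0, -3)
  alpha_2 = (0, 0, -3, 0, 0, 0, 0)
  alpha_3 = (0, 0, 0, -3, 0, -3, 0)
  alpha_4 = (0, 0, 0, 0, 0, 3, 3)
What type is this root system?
Compute the Cartan integers a_ij = 2(alpha_i, alpha_j)/(alpha_j, alpha_j); the resulting 4x4 Cartan matrix is
[[2, -2, 0, -1], [-1, 2, 0, 0], [0, 0, 2, -1], [-1, 0, -1, 2]].
The roots have two lengths (squared-length ratio 2:1); the short ones are alpha_{2}. The associated Dynkin diagram is a chain of 4 nodes with a double edge at one end; the terminal node there is the unique short simple root (B_4), so the type is B_4 (the algebra so(9)).

B4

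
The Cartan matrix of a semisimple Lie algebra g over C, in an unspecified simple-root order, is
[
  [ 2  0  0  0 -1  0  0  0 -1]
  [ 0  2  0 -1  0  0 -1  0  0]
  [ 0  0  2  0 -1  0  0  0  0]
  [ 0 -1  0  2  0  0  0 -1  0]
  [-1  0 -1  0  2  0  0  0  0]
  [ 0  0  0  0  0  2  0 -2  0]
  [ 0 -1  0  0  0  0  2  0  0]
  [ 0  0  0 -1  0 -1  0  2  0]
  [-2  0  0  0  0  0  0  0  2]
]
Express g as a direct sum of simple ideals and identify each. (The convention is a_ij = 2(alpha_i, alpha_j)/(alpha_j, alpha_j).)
The diagram associated to this matrix has two connected components: the simple roots {alpha_1, alpha_3, alpha_5, alpha_9} form a chain of 4 nodes with a double edge at one end; the terminal node there is the unique long simple root (C_4), and {alpha_2, alpha_4, alpha_6, alpha_7, alpha_8} form a chain of 5 nodes with a double edge at one end; the terminal node there is the unique long simple root (C_5). A semisimple Lie algebra decomposes uniquely as the direct sum of simple ideals, one per connected component of its Dynkin diagram, so g ≅ C_4 ⊕ C_5 (dimension 36 + 55 = 91).

C_4 (sp(8)) + C_5 (sp(10))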